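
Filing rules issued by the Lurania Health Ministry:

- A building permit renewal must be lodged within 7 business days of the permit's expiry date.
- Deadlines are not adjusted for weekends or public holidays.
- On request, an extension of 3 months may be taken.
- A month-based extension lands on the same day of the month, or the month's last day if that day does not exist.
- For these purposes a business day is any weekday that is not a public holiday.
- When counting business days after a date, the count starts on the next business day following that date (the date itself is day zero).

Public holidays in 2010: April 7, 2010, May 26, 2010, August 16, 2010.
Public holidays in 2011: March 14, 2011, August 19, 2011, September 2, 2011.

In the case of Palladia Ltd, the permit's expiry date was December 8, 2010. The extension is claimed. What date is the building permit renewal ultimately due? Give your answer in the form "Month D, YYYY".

March 17, 2011

Starting the day after December 8, 2010 and counting 7 business days lands on December 17, 2010.
December 17, 2010 falls on a Friday. The rules make no weekend/holiday allowance, so it remains December 17, 2010.
The 3 months extension carries December 17, 2010 to March 17, 2011.
March 17, 2011 is a Thursday; no weekend or holiday adjustment applies.
The final due date is March 17, 2011.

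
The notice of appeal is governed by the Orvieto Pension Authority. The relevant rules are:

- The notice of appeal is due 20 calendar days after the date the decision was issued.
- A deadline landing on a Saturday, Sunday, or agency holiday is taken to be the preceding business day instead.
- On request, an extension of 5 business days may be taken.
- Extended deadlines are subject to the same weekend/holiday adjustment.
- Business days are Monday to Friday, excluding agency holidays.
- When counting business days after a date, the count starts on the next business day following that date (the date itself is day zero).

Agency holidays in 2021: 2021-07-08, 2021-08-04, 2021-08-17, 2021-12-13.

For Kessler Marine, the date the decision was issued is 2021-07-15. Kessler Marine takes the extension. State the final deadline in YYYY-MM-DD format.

2021-08-11

Trigger date 2021-07-15 + 20 calendar days = 2021-08-04.
2021-08-04 is a listed holiday, so it moves to the preceding business day, 2021-08-03 (Tuesday).
The 5-business-day extension runs from 2021-08-03 to 2021-08-11.
2021-08-11 falls on a Wednesday, which is a business day, so no adjustment is needed.
So the filing is due 2021-08-11.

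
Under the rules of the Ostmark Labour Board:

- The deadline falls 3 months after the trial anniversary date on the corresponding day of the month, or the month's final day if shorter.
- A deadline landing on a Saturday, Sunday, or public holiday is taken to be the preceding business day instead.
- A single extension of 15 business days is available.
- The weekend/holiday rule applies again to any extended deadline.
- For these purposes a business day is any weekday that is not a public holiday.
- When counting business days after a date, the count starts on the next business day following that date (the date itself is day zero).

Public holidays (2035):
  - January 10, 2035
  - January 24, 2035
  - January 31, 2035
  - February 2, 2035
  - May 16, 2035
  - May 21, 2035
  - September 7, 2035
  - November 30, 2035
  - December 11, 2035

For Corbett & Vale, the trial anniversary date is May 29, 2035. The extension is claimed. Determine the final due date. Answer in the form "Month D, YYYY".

Moving 3 months forward from May 29, 2035 on the corresponding day gives August 29, 2035.
August 29, 2035 falls on a Wednesday, which is a business day, so no adjustment is needed.
The 15-business-day extension runs from August 29, 2035 to September 20, 2035.
September 20, 2035 falls on a Thursday, which is a business day, so no adjustment is needed.
Deadline: September 20, 2035.

September 20, 2035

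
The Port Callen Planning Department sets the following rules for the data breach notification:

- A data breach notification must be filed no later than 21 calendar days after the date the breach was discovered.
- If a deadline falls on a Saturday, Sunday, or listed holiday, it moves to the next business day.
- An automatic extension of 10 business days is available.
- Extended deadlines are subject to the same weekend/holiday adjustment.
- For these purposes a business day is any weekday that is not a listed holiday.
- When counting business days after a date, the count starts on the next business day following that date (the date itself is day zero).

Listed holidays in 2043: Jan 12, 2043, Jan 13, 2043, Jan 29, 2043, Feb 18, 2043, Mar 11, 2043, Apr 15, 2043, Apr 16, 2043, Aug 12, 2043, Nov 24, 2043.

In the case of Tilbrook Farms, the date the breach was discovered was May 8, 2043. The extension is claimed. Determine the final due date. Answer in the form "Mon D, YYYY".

Jun 12, 2043

From May 8, 2043, 21 calendar days later is May 29, 2043.
May 29, 2043 falls on a Friday, which is a business day, so no adjustment is needed.
Applying the 10-business-day extension: 10 business days after May 29, 2043 is Jun 12, 2043.
Jun 12, 2043 is a Friday and not a listed holiday, so it stands.
The final due date is Jun 12, 2043.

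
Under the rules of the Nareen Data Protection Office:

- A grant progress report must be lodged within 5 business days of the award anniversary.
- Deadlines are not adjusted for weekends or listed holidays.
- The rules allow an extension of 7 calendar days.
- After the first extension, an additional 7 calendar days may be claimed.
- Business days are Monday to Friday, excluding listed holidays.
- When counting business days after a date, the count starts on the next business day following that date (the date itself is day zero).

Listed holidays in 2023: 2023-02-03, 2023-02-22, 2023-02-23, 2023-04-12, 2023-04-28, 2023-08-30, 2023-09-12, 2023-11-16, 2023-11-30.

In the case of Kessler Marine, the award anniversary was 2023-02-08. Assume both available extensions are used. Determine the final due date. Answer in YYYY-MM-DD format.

Counting 5 business days after 2023-02-08 (skipping weekends and listed holidays) reaches 2023-02-15.
2023-02-15 is a Wednesday; no weekend or holiday adjustment applies.
The 7-calendar-day extension moves the deadline from 2023-02-15 to 2023-02-22.
No adjustment is made for weekends or holidays, so 2023-02-22 stands.
With the 7-day extension, 2023-02-22 becomes 2023-03-01.
No adjustment is made for weekends or holidays, so 2023-03-01 stands.
The final due date is 2023-03-01.

2023-03-01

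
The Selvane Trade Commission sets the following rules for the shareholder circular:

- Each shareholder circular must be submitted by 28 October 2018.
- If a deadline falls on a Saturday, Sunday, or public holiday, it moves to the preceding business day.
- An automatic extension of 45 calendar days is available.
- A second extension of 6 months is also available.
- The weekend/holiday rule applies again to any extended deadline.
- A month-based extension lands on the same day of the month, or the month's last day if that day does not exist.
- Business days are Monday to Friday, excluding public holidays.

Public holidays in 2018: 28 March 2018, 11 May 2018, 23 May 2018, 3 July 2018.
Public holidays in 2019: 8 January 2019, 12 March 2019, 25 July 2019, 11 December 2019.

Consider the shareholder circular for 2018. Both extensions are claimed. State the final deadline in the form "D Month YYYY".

The stated deadline is 28 October 2018.
28 October 2018 is a Sunday; the preceding business day is 26 October 2018 (Friday).
Applying the 45-calendar-day extension: 26 October 2018 + 45 days = 10 December 2018.
10 December 2018 falls on a Monday, which is a business day, so no adjustment is needed.
Applying the 6 months extension: 6 months after 10 December 2018 is 10 June 2019.
10 June 2019 is a Monday and not a listed holiday, so it stands.
The final due date is 10 June 2019.

10 June 2019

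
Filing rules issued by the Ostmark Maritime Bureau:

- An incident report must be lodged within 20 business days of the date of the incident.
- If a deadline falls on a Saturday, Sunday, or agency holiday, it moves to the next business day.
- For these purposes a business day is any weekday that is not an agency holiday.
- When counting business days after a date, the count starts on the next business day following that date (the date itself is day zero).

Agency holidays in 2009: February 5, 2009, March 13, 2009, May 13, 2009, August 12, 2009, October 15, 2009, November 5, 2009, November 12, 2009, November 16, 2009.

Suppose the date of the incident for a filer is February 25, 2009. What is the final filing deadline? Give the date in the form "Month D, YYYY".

March 26, 2009

20 business days after February 25, 2009, excluding weekends and holidays, is March 26, 2009.
Since March 26, 2009 is a Thursday and not a holiday, the date is unchanged.
So the filing is due March 26, 2009.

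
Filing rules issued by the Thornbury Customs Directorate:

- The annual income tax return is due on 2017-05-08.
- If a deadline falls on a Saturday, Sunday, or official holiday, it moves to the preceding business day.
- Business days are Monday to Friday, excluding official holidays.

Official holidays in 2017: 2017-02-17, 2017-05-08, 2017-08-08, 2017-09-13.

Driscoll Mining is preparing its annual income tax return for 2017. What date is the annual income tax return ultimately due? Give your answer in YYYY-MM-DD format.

Start from the fixed due date, 2017-05-08.
2017-05-08 falls on a listed holiday. Rolling to the preceding business day gives 2017-05-05, a Friday.
So the filing is due 2017-05-05.

2017-05-05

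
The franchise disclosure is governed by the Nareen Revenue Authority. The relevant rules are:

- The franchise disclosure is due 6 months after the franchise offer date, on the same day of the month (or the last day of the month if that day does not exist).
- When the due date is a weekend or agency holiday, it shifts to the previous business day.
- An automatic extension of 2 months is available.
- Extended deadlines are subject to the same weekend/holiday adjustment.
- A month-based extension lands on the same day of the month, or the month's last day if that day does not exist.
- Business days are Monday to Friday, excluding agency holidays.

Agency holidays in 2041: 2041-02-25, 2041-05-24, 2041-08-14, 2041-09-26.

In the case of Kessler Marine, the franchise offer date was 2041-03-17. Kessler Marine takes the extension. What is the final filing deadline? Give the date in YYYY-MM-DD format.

6 months from 2041-03-17 is 2041-09-17.
Since 2041-09-17 is a Tuesday and not a holiday, the date is unchanged.
Applying the 2 months extension: 2 months after 2041-09-17 is 2041-11-17.
2041-11-17 falls on a Sunday. Rolling to the preceding business day gives 2041-11-15, a Friday.
The final due date is 2041-11-15.

2041-11-15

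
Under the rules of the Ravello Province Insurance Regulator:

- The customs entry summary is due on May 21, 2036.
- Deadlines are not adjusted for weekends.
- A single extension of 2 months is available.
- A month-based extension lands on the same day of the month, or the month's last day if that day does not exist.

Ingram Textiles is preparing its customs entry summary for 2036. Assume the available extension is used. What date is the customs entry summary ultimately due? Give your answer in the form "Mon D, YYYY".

The statutory due date is May 21, 2036.
No adjustment is made for weekends or holidays, so May 21, 2036 stands.
Add 2 months to May 21, 2036: Jul 21, 2036.
No adjustment is made for weekends or holidays, so Jul 21, 2036 stands.
So the filing is due Jul 21, 2036.

Jul 21, 2036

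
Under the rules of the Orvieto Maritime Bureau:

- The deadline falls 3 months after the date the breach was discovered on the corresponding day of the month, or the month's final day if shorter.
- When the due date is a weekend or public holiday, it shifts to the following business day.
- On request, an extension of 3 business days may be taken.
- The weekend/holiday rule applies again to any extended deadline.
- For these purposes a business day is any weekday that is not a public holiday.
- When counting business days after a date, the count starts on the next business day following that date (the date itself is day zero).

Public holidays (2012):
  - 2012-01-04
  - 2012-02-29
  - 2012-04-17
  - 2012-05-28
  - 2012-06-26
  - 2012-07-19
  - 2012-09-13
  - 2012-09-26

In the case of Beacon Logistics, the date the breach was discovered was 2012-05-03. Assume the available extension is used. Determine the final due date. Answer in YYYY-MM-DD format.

Moving 3 months forward from 2012-05-03 on the corresponding day gives 2012-08-03.
2012-08-03 is a Friday and not a listed holiday, so it stands.
Counting 3 further business days from 2012-08-03 reaches 2012-08-08.
2012-08-08 is a Wednesday and not a listed holiday, so it stands.
Deadline: 2012-08-08.

2012-08-08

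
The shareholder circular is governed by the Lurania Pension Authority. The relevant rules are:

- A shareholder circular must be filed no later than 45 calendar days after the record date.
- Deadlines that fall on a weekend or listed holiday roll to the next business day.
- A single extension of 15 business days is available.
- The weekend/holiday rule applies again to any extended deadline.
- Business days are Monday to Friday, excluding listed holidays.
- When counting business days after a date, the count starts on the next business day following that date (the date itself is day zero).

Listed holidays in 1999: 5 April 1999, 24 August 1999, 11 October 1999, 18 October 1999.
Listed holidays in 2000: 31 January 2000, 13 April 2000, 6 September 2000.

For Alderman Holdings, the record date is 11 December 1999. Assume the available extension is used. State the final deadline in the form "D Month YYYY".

From 11 December 1999, 45 calendar days later is 25 January 2000.
Since 25 January 2000 is a Tuesday and not a holiday, the date is unchanged.
Applying the 15-business-day extension: 15 business days after 25 January 2000 is 16 February 2000.
16 February 2000 falls on a Wednesday, which is a business day, so no adjustment is needed.
Final deadline: 16 February 2000.

16 February 2000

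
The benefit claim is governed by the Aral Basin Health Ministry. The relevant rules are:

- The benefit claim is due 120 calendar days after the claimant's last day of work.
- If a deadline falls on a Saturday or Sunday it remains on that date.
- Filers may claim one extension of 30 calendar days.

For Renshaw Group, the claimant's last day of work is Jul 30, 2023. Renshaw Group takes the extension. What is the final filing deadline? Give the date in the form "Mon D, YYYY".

Dec 27, 2023

Trigger date Jul 30, 2023 + 120 calendar days = Nov 27, 2023.
Nov 27, 2023 falls on a Monday. The rules make no weekend/holiday allowance, so it remains Nov 27, 2023.
Add the 30 calendar-day extension to Nov 27, 2023: Dec 27, 2023.
Dec 27, 2023 falls on a Wednesday. The rules make no weekend/holiday allowance, so it remains Dec 27, 2023.
So the filing is due Dec 27, 2023.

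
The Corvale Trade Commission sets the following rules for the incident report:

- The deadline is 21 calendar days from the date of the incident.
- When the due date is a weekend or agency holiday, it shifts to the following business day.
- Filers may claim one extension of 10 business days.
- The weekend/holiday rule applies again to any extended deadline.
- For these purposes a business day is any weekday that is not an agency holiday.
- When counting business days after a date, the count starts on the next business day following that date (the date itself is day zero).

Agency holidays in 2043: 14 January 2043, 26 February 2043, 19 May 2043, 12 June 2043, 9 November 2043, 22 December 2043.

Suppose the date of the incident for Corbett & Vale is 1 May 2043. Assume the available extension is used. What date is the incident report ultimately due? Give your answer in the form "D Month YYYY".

21 calendar days after 1 May 2043 is 22 May 2043.
22 May 2043 falls on a Friday, which is a business day, so no adjustment is needed.
Counting 10 further business days from 22 May 2043 reaches 5 June 2043.
5 June 2043 falls on a Friday, which is a business day, so no adjustment is needed.
Final deadline: 5 June 2043.

5 June 2043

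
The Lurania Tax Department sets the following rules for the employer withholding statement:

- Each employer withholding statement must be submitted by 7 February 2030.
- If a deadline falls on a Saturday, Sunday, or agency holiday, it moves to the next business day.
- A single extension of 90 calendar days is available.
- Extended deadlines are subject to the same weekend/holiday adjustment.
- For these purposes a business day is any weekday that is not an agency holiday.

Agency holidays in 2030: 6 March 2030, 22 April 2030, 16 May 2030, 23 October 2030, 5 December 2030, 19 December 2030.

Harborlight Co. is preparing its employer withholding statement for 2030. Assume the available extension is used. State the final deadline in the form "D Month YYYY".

The stated deadline is 7 February 2030.
Since 7 February 2030 is a Thursday and not a holiday, the date is unchanged.
Add the 90 calendar-day extension to 7 February 2030: 8 May 2030.
8 May 2030 (Wednesday) is already a business day.
Final deadline: 8 May 2030.

8 May 2030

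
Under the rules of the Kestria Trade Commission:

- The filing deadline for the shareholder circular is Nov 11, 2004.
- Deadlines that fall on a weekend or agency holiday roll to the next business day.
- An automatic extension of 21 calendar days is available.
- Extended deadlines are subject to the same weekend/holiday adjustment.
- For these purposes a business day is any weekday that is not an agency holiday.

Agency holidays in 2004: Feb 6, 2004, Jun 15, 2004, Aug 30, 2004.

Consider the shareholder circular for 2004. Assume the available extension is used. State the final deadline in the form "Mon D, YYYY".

The stated deadline is Nov 11, 2004.
Since Nov 11, 2004 is a Thursday and not a holiday, the date is unchanged.
Applying the 21-calendar-day extension: Nov 11, 2004 + 21 days = Dec 2, 2004.
Since Dec 2, 2004 is a Thursday and not a holiday, the date is unchanged.
So the filing is due Dec 2, 2004.

Dec 2, 2004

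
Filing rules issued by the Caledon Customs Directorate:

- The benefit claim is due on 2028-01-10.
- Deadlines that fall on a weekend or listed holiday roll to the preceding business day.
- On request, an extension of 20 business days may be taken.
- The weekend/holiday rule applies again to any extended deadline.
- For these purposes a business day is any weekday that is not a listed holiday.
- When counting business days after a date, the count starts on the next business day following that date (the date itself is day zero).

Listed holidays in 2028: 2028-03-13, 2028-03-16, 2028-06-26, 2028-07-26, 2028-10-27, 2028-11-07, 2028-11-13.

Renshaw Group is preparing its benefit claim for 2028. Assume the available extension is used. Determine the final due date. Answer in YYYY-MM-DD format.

2028-02-07

Start from the fixed due date, 2028-01-10.
2028-01-10 (Monday) is already a business day.
The 20-business-day extension runs from 2028-01-10 to 2028-02-07.
Since 2028-02-07 is a Monday and not a holiday, the date is unchanged.
Deadline: 2028-02-07.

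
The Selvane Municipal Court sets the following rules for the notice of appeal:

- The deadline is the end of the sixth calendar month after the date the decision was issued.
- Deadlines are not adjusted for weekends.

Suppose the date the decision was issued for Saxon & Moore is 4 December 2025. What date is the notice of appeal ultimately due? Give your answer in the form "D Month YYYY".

30 June 2026

6 months after 4 December 2025 is June 2026; that month ends on 30 June 2026.
No adjustment is made for weekends or holidays, so 30 June 2026 stands.
The final due date is 30 June 2026.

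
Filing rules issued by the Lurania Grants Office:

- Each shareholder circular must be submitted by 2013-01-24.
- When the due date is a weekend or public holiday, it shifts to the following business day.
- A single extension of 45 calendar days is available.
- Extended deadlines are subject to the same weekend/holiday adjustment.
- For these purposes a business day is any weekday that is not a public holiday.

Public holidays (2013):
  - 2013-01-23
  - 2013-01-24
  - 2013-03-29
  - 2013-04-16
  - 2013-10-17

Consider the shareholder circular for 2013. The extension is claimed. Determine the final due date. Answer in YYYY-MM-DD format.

Start from the fixed due date, 2013-01-24.
2013-01-24 is a listed holiday, so it moves to the next business day, 2013-01-25 (Friday).
Add the 45 calendar-day extension to 2013-01-25: 2013-03-11.
2013-03-11 falls on a Monday, which is a business day, so no adjustment is needed.
Final deadline: 2013-03-11.

2013-03-11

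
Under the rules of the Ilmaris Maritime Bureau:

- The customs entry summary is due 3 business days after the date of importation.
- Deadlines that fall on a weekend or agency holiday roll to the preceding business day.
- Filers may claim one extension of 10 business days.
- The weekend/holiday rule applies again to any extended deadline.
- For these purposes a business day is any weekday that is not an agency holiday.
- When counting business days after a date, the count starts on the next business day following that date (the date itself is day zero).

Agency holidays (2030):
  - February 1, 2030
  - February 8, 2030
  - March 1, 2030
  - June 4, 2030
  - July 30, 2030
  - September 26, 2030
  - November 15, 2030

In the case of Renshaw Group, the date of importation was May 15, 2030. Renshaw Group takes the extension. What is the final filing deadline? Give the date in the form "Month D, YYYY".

3 business days after May 15, 2030, excluding weekends and holidays, is May 20, 2030.
May 20, 2030 falls on a Monday, which is a business day, so no adjustment is needed.
The 10-business-day extension runs from May 20, 2030 to June 3, 2030.
June 3, 2030 (Monday) is already a business day.
So the filing is due June 3, 2030.

June 3, 2030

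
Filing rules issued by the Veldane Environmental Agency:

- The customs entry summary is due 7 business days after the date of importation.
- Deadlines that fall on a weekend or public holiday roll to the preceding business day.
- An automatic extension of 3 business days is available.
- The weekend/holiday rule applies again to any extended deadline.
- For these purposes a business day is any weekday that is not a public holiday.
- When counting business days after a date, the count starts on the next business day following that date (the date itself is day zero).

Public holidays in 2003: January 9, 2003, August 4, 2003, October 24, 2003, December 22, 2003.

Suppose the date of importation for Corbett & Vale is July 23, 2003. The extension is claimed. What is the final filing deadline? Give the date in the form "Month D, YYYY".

7 business days after July 23, 2003, excluding weekends and holidays, is August 1, 2003.
August 1, 2003 (Friday) is already a business day.
Counting 3 further business days from August 1, 2003 reaches August 7, 2003.
August 7, 2003 falls on a Thursday, which is a business day, so no adjustment is needed.
Deadline: August 7, 2003.

August 7, 2003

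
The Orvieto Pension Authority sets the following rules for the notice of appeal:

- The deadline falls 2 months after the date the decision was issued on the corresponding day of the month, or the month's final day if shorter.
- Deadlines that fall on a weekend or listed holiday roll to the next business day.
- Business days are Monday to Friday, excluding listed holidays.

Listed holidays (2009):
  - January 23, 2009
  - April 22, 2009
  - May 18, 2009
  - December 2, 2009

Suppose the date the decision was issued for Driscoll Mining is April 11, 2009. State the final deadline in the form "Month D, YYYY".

2 months after April 11, 2009, on the same day of the month, is June 11, 2009.
June 11, 2009 (Thursday) is already a business day.
So the filing is due June 11, 2009.

June 11, 2009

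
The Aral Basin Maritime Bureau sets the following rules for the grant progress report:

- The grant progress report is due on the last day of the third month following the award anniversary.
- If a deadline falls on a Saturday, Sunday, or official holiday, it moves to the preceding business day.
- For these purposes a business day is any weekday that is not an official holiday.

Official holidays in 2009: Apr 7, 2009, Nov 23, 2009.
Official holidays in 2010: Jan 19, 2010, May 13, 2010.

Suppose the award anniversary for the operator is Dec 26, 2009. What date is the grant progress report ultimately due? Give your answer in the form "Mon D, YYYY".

Mar 31, 2010

The third month after Dec 26, 2009 is March 2010, whose last day is Mar 31, 2010.
Since Mar 31, 2010 is a Wednesday and not a holiday, the date is unchanged.
Final deadline: Mar 31, 2010.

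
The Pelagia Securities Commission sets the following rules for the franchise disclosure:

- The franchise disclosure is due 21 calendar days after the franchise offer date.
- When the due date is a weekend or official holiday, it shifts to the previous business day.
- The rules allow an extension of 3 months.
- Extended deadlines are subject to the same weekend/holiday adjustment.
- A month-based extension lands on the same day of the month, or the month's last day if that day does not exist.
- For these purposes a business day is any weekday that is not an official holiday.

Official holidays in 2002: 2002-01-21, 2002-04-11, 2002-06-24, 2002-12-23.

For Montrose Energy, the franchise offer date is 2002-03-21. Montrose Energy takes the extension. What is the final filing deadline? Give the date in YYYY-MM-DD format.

2002-07-10

From 2002-03-21, 21 calendar days later is 2002-04-11.
2002-04-11 falls on a listed holiday. Rolling to the preceding business day gives 2002-04-10, a Wednesday.
Add 3 months to 2002-04-10: 2002-07-10.
2002-07-10 (Wednesday) is already a business day.
Deadline: 2002-07-10.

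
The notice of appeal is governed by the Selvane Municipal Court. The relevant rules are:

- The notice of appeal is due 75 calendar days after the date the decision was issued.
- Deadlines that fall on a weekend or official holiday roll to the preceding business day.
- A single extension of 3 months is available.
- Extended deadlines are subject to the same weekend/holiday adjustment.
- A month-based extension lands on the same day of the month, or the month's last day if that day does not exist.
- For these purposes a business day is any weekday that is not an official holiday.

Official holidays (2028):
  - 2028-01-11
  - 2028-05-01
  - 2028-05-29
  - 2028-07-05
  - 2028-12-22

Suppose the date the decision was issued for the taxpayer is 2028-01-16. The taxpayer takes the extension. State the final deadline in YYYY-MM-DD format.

75 calendar days after 2028-01-16 is 2028-03-31.
2028-03-31 is a Friday and not a listed holiday, so it stands.
Applying the 3 months extension: 3 months after 2028-03-31 is 2028-06-30 (day 31 does not exist in June, so the month's last day is used).
2028-06-30 (Friday) is already a business day.
So the filing is due 2028-06-30.

2028-06-30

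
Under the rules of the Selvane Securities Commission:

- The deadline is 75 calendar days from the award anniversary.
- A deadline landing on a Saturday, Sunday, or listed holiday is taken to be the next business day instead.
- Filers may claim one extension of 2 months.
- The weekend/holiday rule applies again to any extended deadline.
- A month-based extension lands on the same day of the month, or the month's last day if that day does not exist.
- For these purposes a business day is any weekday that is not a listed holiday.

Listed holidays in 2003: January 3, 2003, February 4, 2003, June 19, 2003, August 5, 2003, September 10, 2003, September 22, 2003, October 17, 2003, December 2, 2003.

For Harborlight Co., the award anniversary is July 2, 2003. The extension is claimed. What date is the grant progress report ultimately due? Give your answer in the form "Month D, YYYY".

75 calendar days after July 2, 2003 is September 15, 2003.
September 15, 2003 falls on a Monday, which is a business day, so no adjustment is needed.
Applying the 2 months extension: 2 months after September 15, 2003 is November 15, 2003.
November 15, 2003 falls on a Saturday. Rolling to the next business day gives November 17, 2003, a Monday.
So the filing is due November 17, 2003.

November 17, 2003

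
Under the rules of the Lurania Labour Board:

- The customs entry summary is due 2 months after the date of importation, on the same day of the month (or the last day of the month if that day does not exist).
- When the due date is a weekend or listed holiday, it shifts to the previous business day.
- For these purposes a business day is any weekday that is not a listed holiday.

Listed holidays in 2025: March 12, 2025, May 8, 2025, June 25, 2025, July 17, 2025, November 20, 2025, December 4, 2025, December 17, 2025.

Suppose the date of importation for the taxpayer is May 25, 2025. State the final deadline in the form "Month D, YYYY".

2 months after May 25, 2025, on the same day of the month, is July 25, 2025.
Since July 25, 2025 is a Friday and not a holiday, the date is unchanged.
The final due date is July 25, 2025.

July 25, 2025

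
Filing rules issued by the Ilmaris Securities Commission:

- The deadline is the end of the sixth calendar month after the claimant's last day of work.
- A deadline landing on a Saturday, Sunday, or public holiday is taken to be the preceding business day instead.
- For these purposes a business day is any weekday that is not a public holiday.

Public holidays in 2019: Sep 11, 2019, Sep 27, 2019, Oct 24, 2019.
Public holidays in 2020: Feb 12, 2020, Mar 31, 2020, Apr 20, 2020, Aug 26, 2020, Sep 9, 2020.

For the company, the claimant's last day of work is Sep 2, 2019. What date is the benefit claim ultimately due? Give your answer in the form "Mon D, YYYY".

Mar 30, 2020

6 months after Sep 2, 2019 is March 2020; that month ends on Mar 31, 2020.
Mar 31, 2020 is a listed holiday; the preceding business day is Mar 30, 2020 (Monday).
Deadline: Mar 30, 2020.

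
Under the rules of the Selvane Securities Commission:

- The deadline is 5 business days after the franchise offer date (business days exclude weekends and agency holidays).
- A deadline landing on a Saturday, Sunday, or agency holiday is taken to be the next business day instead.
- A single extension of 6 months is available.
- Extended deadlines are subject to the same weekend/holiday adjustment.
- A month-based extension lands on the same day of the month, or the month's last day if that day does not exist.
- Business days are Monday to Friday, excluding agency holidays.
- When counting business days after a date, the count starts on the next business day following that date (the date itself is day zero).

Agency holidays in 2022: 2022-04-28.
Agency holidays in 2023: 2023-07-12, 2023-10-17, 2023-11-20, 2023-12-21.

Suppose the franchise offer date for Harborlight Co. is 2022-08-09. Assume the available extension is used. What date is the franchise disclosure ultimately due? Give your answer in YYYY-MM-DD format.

2023-02-16

Starting the day after 2022-08-09 and counting 5 business days lands on 2022-08-16.
2022-08-16 (Tuesday) is already a business day.
Add 6 months to 2022-08-16: 2023-02-16.
Since 2023-02-16 is a Thursday and not a holiday, the date is unchanged.
Final deadline: 2023-02-16.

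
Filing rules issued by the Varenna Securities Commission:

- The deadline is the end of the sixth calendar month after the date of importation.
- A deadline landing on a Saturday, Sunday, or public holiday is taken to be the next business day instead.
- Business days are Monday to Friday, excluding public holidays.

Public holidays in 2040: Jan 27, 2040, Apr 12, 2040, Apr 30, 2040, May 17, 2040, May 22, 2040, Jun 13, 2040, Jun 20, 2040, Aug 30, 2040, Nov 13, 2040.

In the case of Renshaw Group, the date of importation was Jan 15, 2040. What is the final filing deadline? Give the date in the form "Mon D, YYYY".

The sixth month after Jan 15, 2040 is July 2040, whose last day is Jul 31, 2040.
Jul 31, 2040 falls on a Tuesday, which is a business day, so no adjustment is needed.
Final deadline: Jul 31, 2040.

Jul 31, 2040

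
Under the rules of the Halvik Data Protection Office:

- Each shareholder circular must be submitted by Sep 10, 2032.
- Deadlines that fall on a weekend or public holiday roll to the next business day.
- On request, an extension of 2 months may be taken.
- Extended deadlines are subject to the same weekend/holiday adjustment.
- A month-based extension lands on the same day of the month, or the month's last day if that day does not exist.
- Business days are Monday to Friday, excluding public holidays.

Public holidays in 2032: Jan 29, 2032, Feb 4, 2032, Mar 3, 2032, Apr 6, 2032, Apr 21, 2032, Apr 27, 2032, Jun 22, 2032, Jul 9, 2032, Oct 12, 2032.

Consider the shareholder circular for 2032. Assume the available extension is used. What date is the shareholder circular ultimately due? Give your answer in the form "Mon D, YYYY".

Nov 10, 2032

The stated deadline is Sep 10, 2032.
Sep 10, 2032 is a Friday and not a listed holiday, so it stands.
The 2 months extension carries Sep 10, 2032 to Nov 10, 2032.
Nov 10, 2032 is a Wednesday and not a listed holiday, so it stands.
So the filing is due Nov 10, 2032.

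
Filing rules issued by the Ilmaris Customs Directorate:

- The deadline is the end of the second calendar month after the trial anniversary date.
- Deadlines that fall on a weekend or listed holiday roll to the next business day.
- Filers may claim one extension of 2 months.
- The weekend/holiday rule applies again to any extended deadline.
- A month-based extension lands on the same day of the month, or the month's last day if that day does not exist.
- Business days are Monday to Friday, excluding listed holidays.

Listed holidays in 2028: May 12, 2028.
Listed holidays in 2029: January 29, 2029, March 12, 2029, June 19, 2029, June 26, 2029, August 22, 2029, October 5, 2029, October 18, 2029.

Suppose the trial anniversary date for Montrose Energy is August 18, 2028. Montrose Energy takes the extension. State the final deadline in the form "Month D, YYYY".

January 1, 2029

2 months after August 18, 2028 falls in October 2028; the last day of that month is October 31, 2028.
Since October 31, 2028 is a Tuesday and not a holiday, the date is unchanged.
Applying the 2 months extension: 2 months after October 31, 2028 is December 31, 2028.
December 31, 2028 is a Sunday; the next business day is January 1, 2029 (Monday).
The final due date is January 1, 2029.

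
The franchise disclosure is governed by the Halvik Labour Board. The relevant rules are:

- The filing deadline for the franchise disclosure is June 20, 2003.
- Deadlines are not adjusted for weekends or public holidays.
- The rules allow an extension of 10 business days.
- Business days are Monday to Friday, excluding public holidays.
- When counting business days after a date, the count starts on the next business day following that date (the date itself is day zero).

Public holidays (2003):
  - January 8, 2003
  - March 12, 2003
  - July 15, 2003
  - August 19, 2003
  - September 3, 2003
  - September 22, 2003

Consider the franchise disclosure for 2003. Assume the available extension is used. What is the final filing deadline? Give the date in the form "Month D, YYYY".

The stated deadline is June 20, 2003.
June 20, 2003 is a Friday; no weekend or holiday adjustment applies.
Counting 10 further business days from June 20, 2003 reaches July 4, 2003.
July 4, 2003 falls on a Friday. The rules make no weekend/holiday allowance, so it remains July 4, 2003.
Deadline: July 4, 2003.

July 4, 2003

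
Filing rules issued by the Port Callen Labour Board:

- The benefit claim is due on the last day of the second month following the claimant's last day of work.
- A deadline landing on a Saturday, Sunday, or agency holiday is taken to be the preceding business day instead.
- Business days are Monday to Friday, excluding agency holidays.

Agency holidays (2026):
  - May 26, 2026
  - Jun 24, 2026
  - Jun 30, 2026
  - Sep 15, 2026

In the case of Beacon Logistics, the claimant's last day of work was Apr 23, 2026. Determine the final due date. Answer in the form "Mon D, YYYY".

2 months after Apr 23, 2026 is June 2026; that month ends on Jun 30, 2026.
Jun 30, 2026 is a listed holiday; the preceding business day is Jun 29, 2026 (Monday).
The final due date is Jun 29, 2026.

Jun 29, 2026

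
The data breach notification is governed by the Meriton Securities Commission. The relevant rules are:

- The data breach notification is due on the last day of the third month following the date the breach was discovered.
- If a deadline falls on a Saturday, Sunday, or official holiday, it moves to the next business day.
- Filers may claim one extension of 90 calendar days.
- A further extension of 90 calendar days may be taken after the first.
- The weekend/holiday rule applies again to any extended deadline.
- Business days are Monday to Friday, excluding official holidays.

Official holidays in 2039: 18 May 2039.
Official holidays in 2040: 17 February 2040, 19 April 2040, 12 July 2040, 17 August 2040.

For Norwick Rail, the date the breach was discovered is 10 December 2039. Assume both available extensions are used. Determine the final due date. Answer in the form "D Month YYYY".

1 October 2040

The third month after 10 December 2039 is March 2040, whose last day is 31 March 2040.
31 March 2040 is a Saturday, so it moves to the next business day, 2 April 2040 (Monday).
The 90-calendar-day extension moves the deadline from 2 April 2040 to 1 July 2040.
1 July 2040 is a Sunday; the next business day is 2 July 2040 (Monday).
The 90-calendar-day extension moves the deadline from 2 July 2040 to 30 September 2040.
Because 30 September 2040 is a Sunday, the deadline becomes 1 October 2040 (Monday).
The final due date is 1 October 2040.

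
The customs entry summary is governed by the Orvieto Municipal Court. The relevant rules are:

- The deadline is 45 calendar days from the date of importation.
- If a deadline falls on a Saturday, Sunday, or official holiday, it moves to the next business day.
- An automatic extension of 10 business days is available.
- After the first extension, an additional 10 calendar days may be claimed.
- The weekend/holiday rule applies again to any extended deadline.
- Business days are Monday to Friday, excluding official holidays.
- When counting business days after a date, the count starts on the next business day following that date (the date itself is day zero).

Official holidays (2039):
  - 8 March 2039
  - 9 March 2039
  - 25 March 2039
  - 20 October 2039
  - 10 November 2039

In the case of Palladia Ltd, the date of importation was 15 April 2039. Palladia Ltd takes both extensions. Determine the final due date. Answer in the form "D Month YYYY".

Adding 45 calendar days to 15 April 2039 gives 30 May 2039.
30 May 2039 (Monday) is already a business day.
Counting 10 further business days from 30 May 2039 reaches 13 June 2039.
13 June 2039 falls on a Monday, which is a business day, so no adjustment is needed.
With the 10-day extension, 13 June 2039 becomes 23 June 2039.
23 June 2039 falls on a Thursday, which is a business day, so no adjustment is needed.
Final deadline: 23 June 2039.

23 June 2039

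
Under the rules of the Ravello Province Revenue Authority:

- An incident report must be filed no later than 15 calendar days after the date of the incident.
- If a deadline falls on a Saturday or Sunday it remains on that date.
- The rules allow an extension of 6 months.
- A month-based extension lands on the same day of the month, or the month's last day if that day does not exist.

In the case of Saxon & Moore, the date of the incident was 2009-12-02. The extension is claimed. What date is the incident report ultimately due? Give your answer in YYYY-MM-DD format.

2010-06-17

Adding 15 calendar days to 2009-12-02 gives 2009-12-17.
2009-12-17 falls on a Thursday. The rules make no weekend/holiday allowance, so it remains 2009-12-17.
Add 6 months to 2009-12-17: 2010-06-17.
2010-06-17 is a Thursday; no weekend or holiday adjustment applies.
The final due date is 2010-06-17.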